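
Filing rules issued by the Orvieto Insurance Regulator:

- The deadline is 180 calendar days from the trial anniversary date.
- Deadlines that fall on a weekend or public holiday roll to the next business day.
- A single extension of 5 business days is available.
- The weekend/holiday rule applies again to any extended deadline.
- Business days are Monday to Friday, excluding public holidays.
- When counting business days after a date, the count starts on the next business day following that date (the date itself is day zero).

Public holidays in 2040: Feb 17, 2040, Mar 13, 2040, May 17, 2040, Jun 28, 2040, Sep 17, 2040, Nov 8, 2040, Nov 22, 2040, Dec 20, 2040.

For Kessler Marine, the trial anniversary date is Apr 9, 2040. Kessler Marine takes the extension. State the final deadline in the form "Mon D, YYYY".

From Apr 9, 2040, 180 calendar days later is Oct 6, 2040.
Because Oct 6, 2040 is a Saturday, the deadline becomes Oct 8, 2040 (Monday).
The 5-business-day extension runs from Oct 8, 2040 to Oct 15, 2040.
Oct 15, 2040 falls on a Monday, which is a business day, so no adjustment is needed.
So the filing is due Oct 15, 2040.

Oct 15, 2040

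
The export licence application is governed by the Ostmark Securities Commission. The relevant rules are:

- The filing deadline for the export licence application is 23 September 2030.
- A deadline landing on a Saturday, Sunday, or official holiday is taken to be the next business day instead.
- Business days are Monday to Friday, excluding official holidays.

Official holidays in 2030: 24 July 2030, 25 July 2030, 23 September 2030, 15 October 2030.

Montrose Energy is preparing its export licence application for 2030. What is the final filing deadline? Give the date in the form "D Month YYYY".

24 September 2030

The stated deadline is 23 September 2030.
Because 23 September 2030 is a listed holiday, the deadline becomes 24 September 2030 (Tuesday).
So the filing is due 24 September 2030.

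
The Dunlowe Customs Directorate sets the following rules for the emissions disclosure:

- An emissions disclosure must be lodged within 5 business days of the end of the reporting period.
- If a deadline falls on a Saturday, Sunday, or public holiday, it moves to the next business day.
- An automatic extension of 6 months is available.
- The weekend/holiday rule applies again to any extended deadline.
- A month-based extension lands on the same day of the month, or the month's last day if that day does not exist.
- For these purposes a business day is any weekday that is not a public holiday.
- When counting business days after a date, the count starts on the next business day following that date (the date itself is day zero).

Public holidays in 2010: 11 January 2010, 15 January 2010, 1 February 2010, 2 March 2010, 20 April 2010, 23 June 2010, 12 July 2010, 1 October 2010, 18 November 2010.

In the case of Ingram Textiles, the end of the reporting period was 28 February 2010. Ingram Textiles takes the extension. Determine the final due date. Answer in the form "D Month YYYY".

Counting 5 business days after 28 February 2010 (skipping weekends and listed holidays) reaches 8 March 2010.
Since 8 March 2010 is a Monday and not a holiday, the date is unchanged.
Applying the 6 months extension: 6 months after 8 March 2010 is 8 September 2010.
8 September 2010 (Wednesday) is already a business day.
Final deadline: 8 September 2010.

8 September 2010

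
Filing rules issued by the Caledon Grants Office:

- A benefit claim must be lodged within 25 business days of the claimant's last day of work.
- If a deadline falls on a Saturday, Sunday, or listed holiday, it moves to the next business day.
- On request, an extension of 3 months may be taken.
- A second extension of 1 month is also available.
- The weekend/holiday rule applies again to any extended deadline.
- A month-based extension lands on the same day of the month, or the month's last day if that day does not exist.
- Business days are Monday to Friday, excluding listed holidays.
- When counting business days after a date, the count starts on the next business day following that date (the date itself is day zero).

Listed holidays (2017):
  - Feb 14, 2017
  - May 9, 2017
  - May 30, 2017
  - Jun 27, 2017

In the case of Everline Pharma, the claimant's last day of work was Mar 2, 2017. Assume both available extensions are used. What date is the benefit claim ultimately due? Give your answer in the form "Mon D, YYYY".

Counting 25 business days after Mar 2, 2017 (skipping weekends and listed holidays) reaches Apr 6, 2017.
Apr 6, 2017 falls on a Thursday, which is a business day, so no adjustment is needed.
Add 3 months to Apr 6, 2017: Jul 6, 2017.
Jul 6, 2017 falls on a Thursday, which is a business day, so no adjustment is needed.
The 1 month extension carries Jul 6, 2017 to Aug 6, 2017.
Because Aug 6, 2017 is a Sunday, the deadline becomes Aug 7, 2017 (Monday).
So the filing is due Aug 7, 2017.

Aug 7, 2017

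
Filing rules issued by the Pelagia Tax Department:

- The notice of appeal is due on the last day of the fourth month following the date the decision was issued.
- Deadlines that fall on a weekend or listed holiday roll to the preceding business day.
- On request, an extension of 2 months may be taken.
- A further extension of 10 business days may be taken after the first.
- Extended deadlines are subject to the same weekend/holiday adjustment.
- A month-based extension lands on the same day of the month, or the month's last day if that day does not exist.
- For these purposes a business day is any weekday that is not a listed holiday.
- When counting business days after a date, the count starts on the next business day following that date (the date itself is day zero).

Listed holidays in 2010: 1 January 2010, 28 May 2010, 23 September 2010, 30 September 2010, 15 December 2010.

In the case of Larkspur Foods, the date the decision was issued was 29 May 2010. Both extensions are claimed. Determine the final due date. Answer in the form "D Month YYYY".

4 months after 29 May 2010 is September 2010; that month ends on 30 September 2010.
30 September 2010 falls on a listed holiday. Rolling to the preceding business day gives 29 September 2010, a Wednesday.
Add 2 months to 29 September 2010: 29 November 2010.
29 November 2010 (Monday) is already a business day.
The 10-business-day extension runs from 29 November 2010 to 13 December 2010.
13 December 2010 (Monday) is already a business day.
Final deadline: 13 December 2010.

13 December 2010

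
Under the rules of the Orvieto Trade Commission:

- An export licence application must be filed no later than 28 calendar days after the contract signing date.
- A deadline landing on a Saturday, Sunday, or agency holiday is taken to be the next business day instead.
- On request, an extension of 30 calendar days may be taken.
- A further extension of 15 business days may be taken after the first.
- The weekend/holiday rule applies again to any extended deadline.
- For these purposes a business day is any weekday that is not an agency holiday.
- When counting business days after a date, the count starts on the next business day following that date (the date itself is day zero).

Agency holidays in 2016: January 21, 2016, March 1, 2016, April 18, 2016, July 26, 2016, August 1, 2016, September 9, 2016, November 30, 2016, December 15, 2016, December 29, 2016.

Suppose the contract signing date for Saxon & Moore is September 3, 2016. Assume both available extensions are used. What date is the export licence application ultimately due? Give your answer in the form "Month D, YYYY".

Trigger date September 3, 2016 + 28 calendar days = October 1, 2016.
October 1, 2016 is a Saturday; the next business day is October 3, 2016 (Monday).
Applying the 30-calendar-day extension: October 3, 2016 + 30 days = November 2, 2016.
November 2, 2016 (Wednesday) is already a business day.
Counting 15 further business days from November 2, 2016 reaches November 23, 2016.
November 23, 2016 falls on a Wednesday, which is a business day, so no adjustment is needed.
Deadline: November 23, 2016.

November 23, 2016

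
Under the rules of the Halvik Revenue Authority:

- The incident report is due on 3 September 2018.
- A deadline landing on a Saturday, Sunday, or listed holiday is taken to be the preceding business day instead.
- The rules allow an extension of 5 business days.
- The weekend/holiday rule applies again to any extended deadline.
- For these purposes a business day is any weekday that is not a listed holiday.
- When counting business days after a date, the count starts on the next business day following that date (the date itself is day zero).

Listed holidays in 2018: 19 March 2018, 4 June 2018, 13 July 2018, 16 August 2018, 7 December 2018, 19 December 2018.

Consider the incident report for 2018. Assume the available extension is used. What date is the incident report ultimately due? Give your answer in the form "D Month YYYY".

10 September 2018

Start from the fixed due date, 3 September 2018.
3 September 2018 falls on a Monday, which is a business day, so no adjustment is needed.
Counting 5 further business days from 3 September 2018 reaches 10 September 2018.
10 September 2018 (Monday) is already a business day.
The final due date is 10 September 2018.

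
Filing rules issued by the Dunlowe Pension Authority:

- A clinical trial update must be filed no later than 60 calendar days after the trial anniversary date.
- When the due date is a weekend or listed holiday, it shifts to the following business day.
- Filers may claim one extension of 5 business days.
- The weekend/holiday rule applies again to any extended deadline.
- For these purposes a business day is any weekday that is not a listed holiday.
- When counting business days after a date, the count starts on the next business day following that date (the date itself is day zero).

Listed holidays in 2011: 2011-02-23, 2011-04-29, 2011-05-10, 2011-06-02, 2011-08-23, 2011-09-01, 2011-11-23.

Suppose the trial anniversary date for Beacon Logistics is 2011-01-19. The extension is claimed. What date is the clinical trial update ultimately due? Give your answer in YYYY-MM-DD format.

From 2011-01-19, 60 calendar days later is 2011-03-20.
2011-03-20 is a Sunday; the next business day is 2011-03-21 (Monday).
The 5-business-day extension runs from 2011-03-21 to 2011-03-28.
Since 2011-03-28 is a Monday and not a holiday, the date is unchanged.
So the filing is due 2011-03-28.

2011-03-28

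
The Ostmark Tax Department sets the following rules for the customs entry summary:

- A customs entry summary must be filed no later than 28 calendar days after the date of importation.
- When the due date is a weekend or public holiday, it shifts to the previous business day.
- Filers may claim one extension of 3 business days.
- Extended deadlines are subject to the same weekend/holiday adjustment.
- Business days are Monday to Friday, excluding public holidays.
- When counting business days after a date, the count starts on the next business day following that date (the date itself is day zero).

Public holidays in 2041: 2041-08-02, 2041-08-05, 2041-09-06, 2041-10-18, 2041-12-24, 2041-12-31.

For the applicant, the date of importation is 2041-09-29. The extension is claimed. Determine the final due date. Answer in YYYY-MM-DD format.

Trigger date 2041-09-29 + 28 calendar days = 2041-10-27.
2041-10-27 is a Sunday, so it moves to the preceding business day, 2041-10-25 (Friday).
Counting 3 further business days from 2041-10-25 reaches 2041-10-30.
2041-10-30 is a Wednesday and not a listed holiday, so it stands.
The final due date is 2041-10-30.

2041-10-30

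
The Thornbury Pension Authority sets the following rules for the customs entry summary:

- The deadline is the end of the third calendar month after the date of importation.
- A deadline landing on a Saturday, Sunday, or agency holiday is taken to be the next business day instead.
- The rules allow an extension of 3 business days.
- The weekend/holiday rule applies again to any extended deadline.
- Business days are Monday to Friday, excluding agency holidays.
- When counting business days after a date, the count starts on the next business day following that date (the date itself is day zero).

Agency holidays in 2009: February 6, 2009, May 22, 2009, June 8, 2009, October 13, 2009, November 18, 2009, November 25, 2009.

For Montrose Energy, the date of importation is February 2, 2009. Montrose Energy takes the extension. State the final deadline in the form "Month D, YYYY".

June 4, 2009

The third month after February 2, 2009 is May 2009, whose last day is May 31, 2009.
May 31, 2009 is a Sunday, so it moves to the next business day, June 1, 2009 (Monday).
Applying the 3-business-day extension: 3 business days after June 1, 2009 is June 4, 2009.
June 4, 2009 (Thursday) is already a business day.
So the filing is due June 4, 2009.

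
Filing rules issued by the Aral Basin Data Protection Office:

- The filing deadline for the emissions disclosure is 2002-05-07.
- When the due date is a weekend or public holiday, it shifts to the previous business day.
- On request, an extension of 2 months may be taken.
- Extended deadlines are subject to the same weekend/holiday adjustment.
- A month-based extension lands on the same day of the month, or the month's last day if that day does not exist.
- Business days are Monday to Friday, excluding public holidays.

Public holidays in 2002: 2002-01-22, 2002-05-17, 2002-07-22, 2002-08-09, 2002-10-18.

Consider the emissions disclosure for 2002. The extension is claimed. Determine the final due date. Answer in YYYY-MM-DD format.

2002-07-05

The stated deadline is 2002-05-07.
2002-05-07 is a Tuesday and not a listed holiday, so it stands.
Applying the 2 months extension: 2 months after 2002-05-07 is 2002-07-07.
2002-07-07 falls on a Sunday. Rolling to the preceding business day gives 2002-07-05, a Friday.
Final deadline: 2002-07-05.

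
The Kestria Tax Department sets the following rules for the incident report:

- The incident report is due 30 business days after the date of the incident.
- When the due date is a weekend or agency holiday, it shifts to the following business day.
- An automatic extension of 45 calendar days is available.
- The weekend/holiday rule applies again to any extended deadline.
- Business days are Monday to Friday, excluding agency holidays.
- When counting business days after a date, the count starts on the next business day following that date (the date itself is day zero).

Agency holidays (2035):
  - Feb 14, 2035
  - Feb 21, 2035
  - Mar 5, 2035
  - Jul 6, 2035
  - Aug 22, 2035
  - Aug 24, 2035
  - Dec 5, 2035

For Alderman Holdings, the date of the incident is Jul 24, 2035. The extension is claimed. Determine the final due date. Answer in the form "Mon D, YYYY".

Starting the day after Jul 24, 2035 and counting 30 business days lands on Sep 6, 2035.
Sep 6, 2035 falls on a Thursday, which is a business day, so no adjustment is needed.
The 45-calendar-day extension moves the deadline from Sep 6, 2035 to Oct 21, 2035.
Because Oct 21, 2035 is a Sunday, the deadline becomes Oct 22, 2035 (Monday).
Deadline: Oct 22, 2035.

Oct 22, 2035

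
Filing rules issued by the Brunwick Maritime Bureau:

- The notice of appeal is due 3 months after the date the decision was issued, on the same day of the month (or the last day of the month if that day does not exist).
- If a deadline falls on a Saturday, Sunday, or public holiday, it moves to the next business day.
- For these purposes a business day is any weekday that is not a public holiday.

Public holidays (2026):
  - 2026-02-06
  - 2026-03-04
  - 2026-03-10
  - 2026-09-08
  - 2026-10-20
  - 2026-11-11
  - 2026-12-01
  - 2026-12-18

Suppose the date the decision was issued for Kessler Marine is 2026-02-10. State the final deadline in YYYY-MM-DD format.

3 months after 2026-02-10, on the same day of the month, is 2026-05-10.
2026-05-10 is a Sunday, so it moves to the next business day, 2026-05-11 (Monday).
The final due date is 2026-05-11.

2026-05-11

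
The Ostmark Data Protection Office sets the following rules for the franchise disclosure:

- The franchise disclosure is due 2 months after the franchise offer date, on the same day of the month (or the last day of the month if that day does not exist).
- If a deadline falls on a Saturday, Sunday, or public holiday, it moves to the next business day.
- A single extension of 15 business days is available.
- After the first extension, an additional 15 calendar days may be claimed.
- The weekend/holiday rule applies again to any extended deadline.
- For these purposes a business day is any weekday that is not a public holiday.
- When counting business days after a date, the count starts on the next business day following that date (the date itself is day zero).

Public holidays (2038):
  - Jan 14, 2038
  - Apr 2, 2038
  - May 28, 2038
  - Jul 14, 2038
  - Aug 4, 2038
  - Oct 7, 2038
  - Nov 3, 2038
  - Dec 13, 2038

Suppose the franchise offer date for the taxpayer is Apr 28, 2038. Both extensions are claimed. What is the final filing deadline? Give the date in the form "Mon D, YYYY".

Aug 5, 2038

2 months after Apr 28, 2038, on the same day of the month, is Jun 28, 2038.
Since Jun 28, 2038 is a Monday and not a holiday, the date is unchanged.
The 15-business-day extension runs from Jun 28, 2038 to Jul 20, 2038.
Since Jul 20, 2038 is a Tuesday and not a holiday, the date is unchanged.
The 15-calendar-day extension moves the deadline from Jul 20, 2038 to Aug 4, 2038.
Aug 4, 2038 is a listed holiday, so it moves to the next business day, Aug 5, 2038 (Thursday).
The final due date is Aug 5, 2038.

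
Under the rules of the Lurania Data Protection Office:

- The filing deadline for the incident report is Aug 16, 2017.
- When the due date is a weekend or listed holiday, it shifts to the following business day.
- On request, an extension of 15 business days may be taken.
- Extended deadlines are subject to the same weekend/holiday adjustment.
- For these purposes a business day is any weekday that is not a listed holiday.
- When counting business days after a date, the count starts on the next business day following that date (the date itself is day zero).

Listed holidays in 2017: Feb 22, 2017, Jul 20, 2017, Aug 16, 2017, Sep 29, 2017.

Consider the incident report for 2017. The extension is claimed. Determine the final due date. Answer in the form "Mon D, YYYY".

Start from the fixed due date, Aug 16, 2017.
Aug 16, 2017 falls on a listed holiday. Rolling to the next business day gives Aug 17, 2017, a Thursday.
Counting 15 further business days from Aug 17, 2017 reaches Sep 7, 2017.
Since Sep 7, 2017 is a Thursday and not a holiday, the date is unchanged.
Final deadline: Sep 7, 2017.

Sep 7, 2017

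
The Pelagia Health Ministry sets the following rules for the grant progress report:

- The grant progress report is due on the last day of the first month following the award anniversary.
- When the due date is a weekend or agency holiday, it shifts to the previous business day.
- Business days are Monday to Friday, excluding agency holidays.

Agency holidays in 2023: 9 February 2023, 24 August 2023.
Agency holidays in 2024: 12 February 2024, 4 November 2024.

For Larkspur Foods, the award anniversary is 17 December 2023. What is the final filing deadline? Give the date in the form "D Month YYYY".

31 January 2024

The first month after 17 December 2023 is January 2024, whose last day is 31 January 2024.
31 January 2024 is a Wednesday and not a listed holiday, so it stands.
So the filing is due 31 January 2024.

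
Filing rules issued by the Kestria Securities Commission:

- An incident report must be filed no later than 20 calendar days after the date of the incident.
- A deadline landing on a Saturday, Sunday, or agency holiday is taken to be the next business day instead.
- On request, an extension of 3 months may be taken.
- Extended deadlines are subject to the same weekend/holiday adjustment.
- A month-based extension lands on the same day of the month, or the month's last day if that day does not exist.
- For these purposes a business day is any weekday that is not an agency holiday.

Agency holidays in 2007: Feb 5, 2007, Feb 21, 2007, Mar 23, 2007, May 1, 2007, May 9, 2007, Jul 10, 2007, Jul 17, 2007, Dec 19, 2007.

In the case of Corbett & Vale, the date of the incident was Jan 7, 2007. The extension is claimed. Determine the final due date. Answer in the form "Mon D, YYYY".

Apr 30, 2007

Adding 20 calendar days to Jan 7, 2007 gives Jan 27, 2007.
Jan 27, 2007 is a Saturday; the next business day is Jan 29, 2007 (Monday).
The 3 months extension carries Jan 29, 2007 to Apr 29, 2007.
Apr 29, 2007 is a Sunday, so it moves to the next business day, Apr 30, 2007 (Monday).
The final due date is Apr 30, 2007.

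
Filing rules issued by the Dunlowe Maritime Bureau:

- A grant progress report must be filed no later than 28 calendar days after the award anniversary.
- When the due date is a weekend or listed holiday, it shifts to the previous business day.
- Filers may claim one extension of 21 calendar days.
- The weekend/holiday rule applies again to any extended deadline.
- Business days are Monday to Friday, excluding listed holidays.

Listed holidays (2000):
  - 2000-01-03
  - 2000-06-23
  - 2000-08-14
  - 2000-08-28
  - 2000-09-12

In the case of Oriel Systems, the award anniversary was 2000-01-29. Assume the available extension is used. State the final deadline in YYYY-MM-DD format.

2000-03-17

From 2000-01-29, 28 calendar days later is 2000-02-26.
Because 2000-02-26 is a Saturday, the deadline becomes 2000-02-25 (Friday).
Add the 21 calendar-day extension to 2000-02-25: 2000-03-17.
Since 2000-03-17 is a Friday and not a holiday, the date is unchanged.
Final deadline: 2000-03-17.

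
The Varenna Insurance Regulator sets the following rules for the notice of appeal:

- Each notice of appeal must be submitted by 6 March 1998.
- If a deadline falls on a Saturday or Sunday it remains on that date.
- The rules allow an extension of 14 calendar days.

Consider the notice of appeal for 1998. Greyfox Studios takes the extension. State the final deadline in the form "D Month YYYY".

The stated deadline is 6 March 1998.
6 March 1998 is a Friday; no weekend or holiday adjustment applies.
Applying the 14-calendar-day extension: 6 March 1998 + 14 days = 20 March 1998.
No adjustment is made for weekends or holidays, so 20 March 1998 stands.
Final deadline: 20 March 1998.

20 March 1998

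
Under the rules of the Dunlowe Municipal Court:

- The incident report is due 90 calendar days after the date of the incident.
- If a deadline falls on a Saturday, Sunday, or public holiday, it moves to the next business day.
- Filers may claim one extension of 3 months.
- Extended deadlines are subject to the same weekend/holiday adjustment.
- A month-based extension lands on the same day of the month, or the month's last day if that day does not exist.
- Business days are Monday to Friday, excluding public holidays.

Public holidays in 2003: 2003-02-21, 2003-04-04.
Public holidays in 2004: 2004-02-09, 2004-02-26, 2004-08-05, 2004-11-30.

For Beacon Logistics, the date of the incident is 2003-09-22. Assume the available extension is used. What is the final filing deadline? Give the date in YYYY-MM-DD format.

2004-03-22

90 calendar days after 2003-09-22 is 2003-12-21.
2003-12-21 is a Sunday, so it moves to the next business day, 2003-12-22 (Monday).
The 3 months extension carries 2003-12-22 to 2004-03-22.
2004-03-22 is a Monday and not a listed holiday, so it stands.
Final deadline: 2004-03-22.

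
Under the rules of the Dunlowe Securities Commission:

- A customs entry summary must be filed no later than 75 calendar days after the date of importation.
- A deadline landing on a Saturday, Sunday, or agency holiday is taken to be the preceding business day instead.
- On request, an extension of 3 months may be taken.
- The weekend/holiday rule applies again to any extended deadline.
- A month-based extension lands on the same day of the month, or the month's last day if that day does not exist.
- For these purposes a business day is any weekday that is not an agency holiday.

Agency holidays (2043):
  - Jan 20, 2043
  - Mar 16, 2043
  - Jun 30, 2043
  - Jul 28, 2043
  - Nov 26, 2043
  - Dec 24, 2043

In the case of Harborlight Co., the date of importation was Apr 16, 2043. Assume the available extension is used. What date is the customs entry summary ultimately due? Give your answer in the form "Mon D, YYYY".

Sep 29, 2043

Adding 75 calendar days to Apr 16, 2043 gives Jun 30, 2043.
Jun 30, 2043 is a listed holiday; the preceding business day is Jun 29, 2043 (Monday).
Applying the 3 months extension: 3 months after Jun 29, 2043 is Sep 29, 2043.
Sep 29, 2043 is a Tuesday and not a listed holiday, so it stands.
The final due date is Sep 29, 2043.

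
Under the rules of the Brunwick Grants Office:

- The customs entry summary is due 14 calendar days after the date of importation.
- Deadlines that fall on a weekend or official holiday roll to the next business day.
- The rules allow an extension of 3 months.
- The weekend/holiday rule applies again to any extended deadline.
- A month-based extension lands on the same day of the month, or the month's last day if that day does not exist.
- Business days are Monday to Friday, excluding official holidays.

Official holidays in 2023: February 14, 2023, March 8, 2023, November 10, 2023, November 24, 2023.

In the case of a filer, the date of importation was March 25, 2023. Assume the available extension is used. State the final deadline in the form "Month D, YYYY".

14 calendar days after March 25, 2023 is April 8, 2023.
April 8, 2023 is a Saturday, so it moves to the next business day, April 10, 2023 (Monday).
The 3 months extension carries April 10, 2023 to July 10, 2023.
Since July 10, 2023 is a Monday and not a holiday, the date is unchanged.
Final deadline: July 10, 2023.

July 10, 2023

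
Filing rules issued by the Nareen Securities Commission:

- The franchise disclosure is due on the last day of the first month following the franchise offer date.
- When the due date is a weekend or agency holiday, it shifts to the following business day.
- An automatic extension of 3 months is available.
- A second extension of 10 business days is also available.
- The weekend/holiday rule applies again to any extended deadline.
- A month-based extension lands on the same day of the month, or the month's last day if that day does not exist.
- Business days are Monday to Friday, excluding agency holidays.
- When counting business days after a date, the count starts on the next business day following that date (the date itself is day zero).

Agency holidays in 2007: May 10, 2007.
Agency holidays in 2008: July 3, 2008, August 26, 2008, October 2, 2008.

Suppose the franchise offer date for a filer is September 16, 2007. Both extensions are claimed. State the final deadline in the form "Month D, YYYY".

February 14, 2008

1 month after September 16, 2007 is October 2007; that month ends on October 31, 2007.
Since October 31, 2007 is a Wednesday and not a holiday, the date is unchanged.
The 3 months extension carries October 31, 2007 to January 31, 2008.
January 31, 2008 is a Thursday and not a listed holiday, so it stands.
Applying the 10-business-day extension: 10 business days after January 31, 2008 is February 14, 2008.
Since February 14, 2008 is a Thursday and not a holiday, the date is unchanged.
Deadline: February 14, 2008.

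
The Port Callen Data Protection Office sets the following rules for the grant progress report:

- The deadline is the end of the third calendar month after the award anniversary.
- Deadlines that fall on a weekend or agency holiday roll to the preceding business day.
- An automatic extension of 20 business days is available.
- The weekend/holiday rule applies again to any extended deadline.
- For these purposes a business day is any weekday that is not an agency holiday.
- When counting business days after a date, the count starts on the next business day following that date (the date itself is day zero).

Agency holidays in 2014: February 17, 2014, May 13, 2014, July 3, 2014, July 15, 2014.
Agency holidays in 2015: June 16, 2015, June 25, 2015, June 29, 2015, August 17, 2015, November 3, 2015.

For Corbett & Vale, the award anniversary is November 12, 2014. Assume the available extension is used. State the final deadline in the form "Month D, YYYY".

March 27, 2015

3 months after November 12, 2014 is February 2015; that month ends on February 28, 2015.
February 28, 2015 falls on a Saturday. Rolling to the preceding business day gives February 27, 2015, a Friday.
Applying the 20-business-day extension: 20 business days after February 27, 2015 is March 27, 2015.
March 27, 2015 falls on a Friday, which is a business day, so no adjustment is needed.
Deadline: March 27, 2015.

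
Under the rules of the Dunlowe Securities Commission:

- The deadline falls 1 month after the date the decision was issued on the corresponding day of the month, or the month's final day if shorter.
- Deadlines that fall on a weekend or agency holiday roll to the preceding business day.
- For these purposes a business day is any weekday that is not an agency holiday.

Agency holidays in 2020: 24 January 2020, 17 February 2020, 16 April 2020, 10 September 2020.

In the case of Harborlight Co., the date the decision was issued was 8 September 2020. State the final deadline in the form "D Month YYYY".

8 October 2020

1 month after 8 September 2020, on the same day of the month, is 8 October 2020.
8 October 2020 is a Thursday and not a listed holiday, so it stands.
Final deadline: 8 October 2020.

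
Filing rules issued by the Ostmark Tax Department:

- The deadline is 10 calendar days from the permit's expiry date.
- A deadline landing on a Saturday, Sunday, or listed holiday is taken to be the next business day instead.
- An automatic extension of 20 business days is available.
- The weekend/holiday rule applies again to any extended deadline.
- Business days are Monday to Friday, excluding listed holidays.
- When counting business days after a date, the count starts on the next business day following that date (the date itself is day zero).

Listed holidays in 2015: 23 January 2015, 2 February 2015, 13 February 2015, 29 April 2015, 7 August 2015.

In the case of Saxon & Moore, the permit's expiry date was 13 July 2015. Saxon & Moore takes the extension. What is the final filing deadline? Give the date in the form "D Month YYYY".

Trigger date 13 July 2015 + 10 calendar days = 23 July 2015.
23 July 2015 is a Thursday and not a listed holiday, so it stands.
Applying the 20-business-day extension: 20 business days after 23 July 2015 is 21 August 2015.
Since 21 August 2015 is a Friday and not a holiday, the date is unchanged.
The final due date is 21 August 2015.

21 August 2015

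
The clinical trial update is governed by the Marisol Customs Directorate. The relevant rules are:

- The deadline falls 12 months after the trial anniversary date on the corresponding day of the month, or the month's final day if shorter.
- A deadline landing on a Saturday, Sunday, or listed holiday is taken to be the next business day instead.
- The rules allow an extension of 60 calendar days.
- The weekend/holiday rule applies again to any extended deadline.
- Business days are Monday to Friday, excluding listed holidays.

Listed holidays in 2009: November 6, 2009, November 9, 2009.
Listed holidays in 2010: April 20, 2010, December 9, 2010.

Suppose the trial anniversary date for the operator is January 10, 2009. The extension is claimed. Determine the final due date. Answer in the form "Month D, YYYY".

March 12, 2010

12 months from January 10, 2009 is January 10, 2010.
January 10, 2010 is a Sunday; the next business day is January 11, 2010 (Monday).
With the 60-day extension, January 11, 2010 becomes March 12, 2010.
March 12, 2010 is a Friday and not a listed holiday, so it stands.
Final deadline: March 12, 2010.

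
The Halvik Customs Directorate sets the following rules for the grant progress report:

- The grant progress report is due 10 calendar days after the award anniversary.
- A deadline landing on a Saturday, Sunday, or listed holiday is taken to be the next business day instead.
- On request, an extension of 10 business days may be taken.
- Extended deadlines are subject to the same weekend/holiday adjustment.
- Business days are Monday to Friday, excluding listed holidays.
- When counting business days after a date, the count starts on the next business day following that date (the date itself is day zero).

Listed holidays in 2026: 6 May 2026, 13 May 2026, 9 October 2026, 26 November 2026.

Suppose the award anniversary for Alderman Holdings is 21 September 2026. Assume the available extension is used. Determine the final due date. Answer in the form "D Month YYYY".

10 calendar days after 21 September 2026 is 1 October 2026.
Since 1 October 2026 is a Thursday and not a holiday, the date is unchanged.
Counting 10 further business days from 1 October 2026 reaches 16 October 2026.
16 October 2026 falls on a Friday, which is a business day, so no adjustment is needed.
Deadline: 16 October 2026.

16 October 2026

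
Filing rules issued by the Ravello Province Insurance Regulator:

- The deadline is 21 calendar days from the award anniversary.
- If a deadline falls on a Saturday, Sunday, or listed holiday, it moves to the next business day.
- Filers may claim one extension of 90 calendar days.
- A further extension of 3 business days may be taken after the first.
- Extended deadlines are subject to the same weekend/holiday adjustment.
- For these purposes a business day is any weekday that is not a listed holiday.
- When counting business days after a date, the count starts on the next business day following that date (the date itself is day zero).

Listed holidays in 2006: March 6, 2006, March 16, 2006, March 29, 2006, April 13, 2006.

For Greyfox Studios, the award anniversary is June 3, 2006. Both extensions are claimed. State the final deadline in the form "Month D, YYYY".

21 calendar days after June 3, 2006 is June 24, 2006.
June 24, 2006 falls on a Saturday. Rolling to the next business day gives June 26, 2006, a Monday.
The 90-calendar-day extension moves the deadline from June 26, 2006 to September 24, 2006.
September 24, 2006 is a Sunday; the next business day is September 25, 2006 (Monday).
The 3-business-day extension runs from September 25, 2006 to September 28, 2006.
Since September 28, 2006 is a Thursday and not a holiday, the date is unchanged.
The final due date is September 28, 2006.

September 28, 2006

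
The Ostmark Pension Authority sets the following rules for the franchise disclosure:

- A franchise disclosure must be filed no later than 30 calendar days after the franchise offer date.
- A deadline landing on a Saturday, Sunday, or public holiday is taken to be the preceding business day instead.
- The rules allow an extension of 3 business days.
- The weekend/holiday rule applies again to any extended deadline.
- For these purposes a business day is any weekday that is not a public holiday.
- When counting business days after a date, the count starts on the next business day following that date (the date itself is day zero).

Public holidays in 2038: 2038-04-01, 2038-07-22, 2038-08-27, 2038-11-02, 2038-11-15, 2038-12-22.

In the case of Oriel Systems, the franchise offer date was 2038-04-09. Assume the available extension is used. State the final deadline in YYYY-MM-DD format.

2038-05-12

From 2038-04-09, 30 calendar days later is 2038-05-09.
2038-05-09 is a Sunday, so it moves to the preceding business day, 2038-05-07 (Friday).
Counting 3 further business days from 2038-05-07 reaches 2038-05-12.
2038-05-12 is a Wednesday and not a listed holiday, so it stands.
The final due date is 2038-05-12.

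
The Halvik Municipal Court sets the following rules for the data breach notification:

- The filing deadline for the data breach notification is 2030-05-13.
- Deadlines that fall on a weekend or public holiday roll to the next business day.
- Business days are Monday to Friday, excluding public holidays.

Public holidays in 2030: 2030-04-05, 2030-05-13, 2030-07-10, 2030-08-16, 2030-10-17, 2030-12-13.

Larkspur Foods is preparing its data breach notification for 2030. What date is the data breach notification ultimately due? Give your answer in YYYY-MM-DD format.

The statutory due date is 2030-05-13.
2030-05-13 is a listed holiday, so it moves to the next business day, 2030-05-14 (Tuesday).
So the filing is due 2030-05-14.

2030-05-14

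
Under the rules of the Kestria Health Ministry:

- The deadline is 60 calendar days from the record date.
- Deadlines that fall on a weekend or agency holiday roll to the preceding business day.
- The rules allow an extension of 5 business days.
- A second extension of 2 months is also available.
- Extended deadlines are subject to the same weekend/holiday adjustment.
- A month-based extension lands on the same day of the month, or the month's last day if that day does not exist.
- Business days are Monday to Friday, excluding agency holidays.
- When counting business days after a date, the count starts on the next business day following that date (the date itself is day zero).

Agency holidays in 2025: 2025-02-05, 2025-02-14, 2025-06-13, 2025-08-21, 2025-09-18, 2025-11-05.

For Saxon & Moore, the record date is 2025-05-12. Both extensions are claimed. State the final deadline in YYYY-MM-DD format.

Adding 60 calendar days to 2025-05-12 gives 2025-07-11.
2025-07-11 is a Friday and not a listed holiday, so it stands.
Applying the 5-business-day extension: 5 business days after 2025-07-11 is 2025-07-18.
2025-07-18 (Friday) is already a business day.
The 2 months extension carries 2025-07-18 to 2025-09-18.
Because 2025-09-18 is a listed holiday, the deadline becomes 2025-09-17 (Wednesday).
The final due date is 2025-09-17.

2025-09-17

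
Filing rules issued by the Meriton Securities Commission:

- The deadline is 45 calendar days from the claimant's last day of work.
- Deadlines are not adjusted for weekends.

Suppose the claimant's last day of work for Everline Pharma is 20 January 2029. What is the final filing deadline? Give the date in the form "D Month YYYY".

6 March 2029

Trigger date 20 January 2029 + 45 calendar days = 6 March 2029.
No adjustment is made for weekends or holidays, so 6 March 2029 stands.
So the filing is due 6 March 2029.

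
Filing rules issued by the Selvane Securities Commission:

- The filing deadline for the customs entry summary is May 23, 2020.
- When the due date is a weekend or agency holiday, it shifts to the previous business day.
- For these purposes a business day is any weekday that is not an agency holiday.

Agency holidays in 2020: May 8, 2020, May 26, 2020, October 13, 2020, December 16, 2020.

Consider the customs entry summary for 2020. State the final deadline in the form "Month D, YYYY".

May 22, 2020

The stated deadline is May 23, 2020.
May 23, 2020 is a Saturday; the preceding business day is May 22, 2020 (Friday).
Deadline: May 22, 2020.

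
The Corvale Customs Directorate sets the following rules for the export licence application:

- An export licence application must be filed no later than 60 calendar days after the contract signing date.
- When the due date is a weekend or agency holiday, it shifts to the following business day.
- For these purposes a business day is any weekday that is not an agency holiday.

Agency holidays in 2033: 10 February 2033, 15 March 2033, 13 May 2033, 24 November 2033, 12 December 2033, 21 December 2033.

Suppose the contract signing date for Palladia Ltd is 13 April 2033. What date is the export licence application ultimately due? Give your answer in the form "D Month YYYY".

Adding 60 calendar days to 13 April 2033 gives 12 June 2033.
12 June 2033 falls on a Sunday. Rolling to the next business day gives 13 June 2033, a Monday.
So the filing is due 13 June 2033.

13 June 2033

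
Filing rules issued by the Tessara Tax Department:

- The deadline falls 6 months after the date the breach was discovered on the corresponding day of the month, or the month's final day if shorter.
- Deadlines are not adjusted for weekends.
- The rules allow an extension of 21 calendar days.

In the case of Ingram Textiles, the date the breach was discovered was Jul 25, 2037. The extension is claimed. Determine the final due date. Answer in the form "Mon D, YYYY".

Feb 15, 2038

Moving 6 months forward from Jul 25, 2037 on the corresponding day gives Jan 25, 2038.
Jan 25, 2038 is a Monday; no weekend or holiday adjustment applies.
Applying the 21-calendar-day extension: Jan 25, 2038 + 21 days = Feb 15, 2038.
Feb 15, 2038 is a Monday; no weekend or holiday adjustment applies.
So the filing is due Feb 15, 2038.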